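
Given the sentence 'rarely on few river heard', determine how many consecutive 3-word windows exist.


Word trigrams from [5] words:
  Trigram 1: (rarely on few)
  Trigram 2: (on few river)
  Trigram 3: (few river heard)
Total word trigrams: 5 - 2 = 3

3


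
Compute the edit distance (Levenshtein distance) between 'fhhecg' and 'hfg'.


Building DP table for s1='fhhecg' (len 6) and s2='hfg' (len 3):
       h  f  g
    0  1  2  3
  f 1  1  1  2
  h 2  1  2  2
  h 3  2  2  3
  e 4  3  3  3
  c 5  4  4  4
  g 6  5  5  4
Edit distance = dp[6][3] = 4

4


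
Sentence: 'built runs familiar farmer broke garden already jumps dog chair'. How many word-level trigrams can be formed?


Word trigrams from [10] words:
  Trigram 1: (built runs familiar)
  Trigram 2: (runs familiar farmer)
  Trigram 3: (familiar farmer broke)
  Trigram 4: (farmer broke garden)
  Trigram 5: (broke garden already)
  Trigram 6: (garden already jumps)
  Trigram 7: (already jumps dog)
  Trigram 8: (jumps dog chair)
Total word trigrams: 10 - 2 = 8

8


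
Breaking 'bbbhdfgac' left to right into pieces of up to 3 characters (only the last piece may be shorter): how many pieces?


'bbbhdfgac' has 9 characters.
Chunking with max size 3:
  Chunk 1: 'bbb' (positions 0-2)
  Chunk 2: 'hdf' (positions 3-5)
  Chunk 3: 'gac' (positions 6-8)
Total chunks: ceil(9 / 3) = 3

3


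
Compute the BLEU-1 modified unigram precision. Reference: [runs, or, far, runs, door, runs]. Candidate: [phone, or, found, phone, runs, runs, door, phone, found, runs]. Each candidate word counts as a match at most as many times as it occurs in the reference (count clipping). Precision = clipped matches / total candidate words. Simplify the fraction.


Reference word counts: {'door': 1, 'far': 1, 'or': 1, 'runs': 3}
Checking each candidate word (with clipping):
  'phone' -> not in reference -> no match (matches: 0)
  'or' -> in reference (ref count 1, used 1/1) -> match (matches: 1)
  'found' -> not in reference -> no match (matches: 1)
  'phone' -> not in reference -> no match (matches: 1)
  'runs' -> in reference (ref count 3, used 1/3) -> match (matches: 2)
  'runs' -> in reference (ref count 3, used 2/3) -> match (matches: 3)
  'door' -> in reference (ref count 1, used 1/1) -> match (matches: 4)
  'phone' -> not in reference -> no match (matches: 4)
  'found' -> not in reference -> no match (matches: 4)
  'runs' -> in reference (ref count 3, used 3/3) -> match (matches: 5)
Clipped matches: 5, Candidate length: 10
Precision = 5/10 = 1/2

1/2


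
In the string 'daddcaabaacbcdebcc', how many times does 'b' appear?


Scanning 'daddcaabaacbcdebcc' for 'b':
  Position 7: 'b' -> MATCH (count: 1)
  Position 11: 'b' -> MATCH (count: 2)
  Position 15: 'b' -> MATCH (count: 3)
Total occurrences of 'b': 3

3


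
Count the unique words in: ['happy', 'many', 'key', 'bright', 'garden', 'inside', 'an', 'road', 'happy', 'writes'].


Listing all tokens and tracking unique types:
  Token 1: 'happy' -> NEW (unique so far: 1)
  Token 2: 'many' -> NEW (unique so far: 2)
  Token 3: 'key' -> NEW (unique so far: 3)
  Token 4: 'bright' -> NEW (unique so far: 4)
  Token 5: 'garden' -> NEW (unique so far: 5)
  Token 6: 'inside' -> NEW (unique so far: 6)
  Token 7: 'an' -> NEW (unique so far: 7)
  Token 8: 'road' -> NEW (unique so far: 8)
  Token 9: 'happy' -> duplicate (unique so far: 8)
  Token 10: 'writes' -> NEW (unique so far: 9)
Unique types: ('an', 'bright', 'garden', 'happy', 'inside', 'key', 'many', 'road', 'writes')
Vocabulary size: 9

9


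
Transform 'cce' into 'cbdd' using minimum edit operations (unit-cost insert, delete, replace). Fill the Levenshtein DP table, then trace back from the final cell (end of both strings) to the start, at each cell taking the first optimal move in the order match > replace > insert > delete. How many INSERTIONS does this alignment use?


Edit distance = 3. Backtracking from cell (3, 4) with preference match > replace > insert > delete,
then listing the resulting alignment 'cce' -> 'cbdd' left to right:
  Step 1: keep 'c'
  Step 2: insert 'b' [insertion #1]
  Step 3: replace c->d
  Step 4: replace e->d
Total insertions: 1

1


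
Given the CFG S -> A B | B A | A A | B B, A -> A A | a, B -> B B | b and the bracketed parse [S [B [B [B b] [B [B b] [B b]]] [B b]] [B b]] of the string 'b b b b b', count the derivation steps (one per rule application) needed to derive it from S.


Every bracketed nonterminal node [X ...] in the tree is produced by exactly one rule application.
Reading the tree off as a leftmost derivation:
  Step 1: S  =>  B B   (applied S -> B B)
  Step 2: B B  =>  B B B   (applied B -> B B)
  Step 3: B B B  =>  B B B B   (applied B -> B B)
  Step 4: B B B B  =>  b B B B   (applied B -> b)
  Step 5: b B B B  =>  b B B B B   (applied B -> B B)
  Step 6: b B B B B  =>  b b B B B   (applied B -> b)
  Step 7: b b B B B  =>  b b b B B   (applied B -> b)
  Step 8: b b b B B  =>  b b b b B   (applied B -> b)
  Step 9: b b b b B  =>  b b b b b   (applied B -> b)
Final yield: b b b b b
Total rewrite steps: 9

9


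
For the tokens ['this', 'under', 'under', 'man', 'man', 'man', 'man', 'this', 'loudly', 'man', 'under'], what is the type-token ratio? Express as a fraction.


Tokens: 11
Unique types: ('loudly', 'man', 'this', 'under') = 4
TTR = 4/11
Already in lowest terms.

4/11


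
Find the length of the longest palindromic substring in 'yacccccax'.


Scanning 'yacccccax' for palindromic substrings.
Substring at positions 1-7: 'accccca'.
Check: reverse('accccca') = 'accccca' -> palindrome confirmed.
Neighbouring characters ('y' / 'x') break symmetry, so it cannot extend further.
No longer palindromic substring exists; longest length = 7

7


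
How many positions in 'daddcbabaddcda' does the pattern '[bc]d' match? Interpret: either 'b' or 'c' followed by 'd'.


Pattern: [bc]d means either 'b' or 'c' followed by 'd'.
Scanning 'daddcbabaddcda' position-by-position:
  Pos 0: window 'da' -> no
  Pos 1: window 'ad' -> no
  Pos 2: window 'dd' -> no
  Pos 3: window 'dc' -> no
  Pos 4: window 'cb' -> no
  Pos 5: window 'ba' -> no
  Pos 6: window 'ab' -> no
  Pos 7: window 'ba' -> no
  Pos 8: window 'ad' -> no
  Pos 9: window 'dd' -> no
  Pos 10: window 'dc' -> no
  Pos 11: window 'cd' -> MATCH
  Pos 12: window 'da' -> no
  Pos 13: window 'a' -> no
Total matches: 1

1


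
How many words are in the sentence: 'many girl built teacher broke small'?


Counting words by splitting on spaces:
  Word 1: 'many'
  Word 2: 'girl'
  Word 3: 'built'
  Word 4: 'teacher'
  Word 5: 'broke'
  Word 6: 'small'
Total words: 6

6


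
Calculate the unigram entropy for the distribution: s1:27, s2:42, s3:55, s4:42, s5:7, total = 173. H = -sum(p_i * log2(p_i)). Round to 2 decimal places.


Computing entropy H = -sum(p_i * log2(p_i)):
  s1: p = 27/173 = 0.1561, -p*log2(p) = 0.4182
  s2: p = 42/173 = 0.2428, -p*log2(p) = 0.4958
  s3: p = 55/173 = 0.3179, -p*log2(p) = 0.5256
  s4: p = 42/173 = 0.2428, -p*log2(p) = 0.4958
  s5: p = 7/173 = 0.0405, -p*log2(p) = 0.1872
H = sum of terms = 2.1226
Rounded to 2 decimals: 2.12

2.12


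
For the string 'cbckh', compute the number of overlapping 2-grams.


String 'cbckh' has length L = 5.
Number of overlapping n-grams = L - n + 1
Substituting: 5 - 2 + 1 = 4

4


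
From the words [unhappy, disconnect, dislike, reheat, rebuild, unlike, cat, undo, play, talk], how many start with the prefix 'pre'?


Checking each word for prefix 'pre':
  'unhappy' -> no (count: 0)
  'disconnect' -> no (count: 0)
  'dislike' -> no (count: 0)
  'reheat' -> no (count: 0)
  'rebuild' -> no (count: 0)
  'unlike' -> no (count: 0)
  'cat' -> no (count: 0)
  'undo' -> no (count: 0)
  'play' -> no (count: 0)
  'talk' -> no (count: 0)
Total with prefix 'pre': 0

0


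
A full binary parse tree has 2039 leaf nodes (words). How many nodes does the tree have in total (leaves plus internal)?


Leaf nodes (terminals): 2039
Internal nodes = n - 1 = 2039 - 1 = 2038
Total = leaves + internal = 2039 + 2038 = 4077

4077


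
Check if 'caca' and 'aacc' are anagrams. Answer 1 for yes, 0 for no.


Sort characters of 'caca': 'aacc'
Sort characters of 'aacc': 'aacc'
Sorted forms match -> they ARE anagrams
Result: 1

1


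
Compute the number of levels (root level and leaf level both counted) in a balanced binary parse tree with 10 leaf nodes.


In a balanced binary tree with n leaves the deepest leaf is ceil(log2(n)) edges below the root,
so counting node levels inclusive of root and leaves gives ceil(log2(n)) + 1 levels.
log2(10) = 3.3219
ceil(3.3219) = 4
levels = 4 + 1 = 5

5


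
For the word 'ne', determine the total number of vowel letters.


Scanning each character of 'ne':
  Position 1: 'n' -> consonant (running count: 0)
  Position 2: 'e' -> vowel (running count: 1)
Total vowels: 1

1


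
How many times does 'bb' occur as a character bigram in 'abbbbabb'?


Scanning 'abbbbabb' for bigram 'bb':
  Position 0: 'ab' -> no
  Position 1: 'bb' -> MATCH
  Position 2: 'bb' -> MATCH
  Position 3: 'bb' -> MATCH
  Position 4: 'ba' -> no
  Position 5: 'ab' -> no
  Position 6: 'bb' -> MATCH
Total matches: 4

4


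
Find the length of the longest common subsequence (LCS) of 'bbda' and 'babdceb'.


DP table for LCS of 'bbda' and 'babdceb':
       b  a  b  d  c  e  b
    0  0  0  0  0  0  0  0
  b 0  1  1  1  1  1  1  1
  b 0  1  1  2  2  2  2  2
  d 0  1  1  2  3  3  3  3
  a 0  1  2  2  3  3  3  3
LCS: 'bbd'
LCS length = 3

3


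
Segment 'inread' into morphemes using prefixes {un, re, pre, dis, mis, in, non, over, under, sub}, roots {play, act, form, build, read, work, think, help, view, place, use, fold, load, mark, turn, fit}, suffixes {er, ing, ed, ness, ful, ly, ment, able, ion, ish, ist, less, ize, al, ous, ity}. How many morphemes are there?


Segmenting 'inread' against the inventory:
  'in' -> prefix (morpheme 1)
  'read' -> root (morpheme 2)
Total morphemes: 2

2


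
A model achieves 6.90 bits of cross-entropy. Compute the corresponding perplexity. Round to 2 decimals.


Perplexity formula: PP = 2^H
H = 6.90
PP = 2^6.90
Decompose: 2^6.90 = 2^6 * 2^0.90
2^6 = 64, 2^0.90 ~ 1.8660660
PP ~ 64 * 1.8660660 = 119.4282240
Rounded to 2 decimals: 119.43

119.43


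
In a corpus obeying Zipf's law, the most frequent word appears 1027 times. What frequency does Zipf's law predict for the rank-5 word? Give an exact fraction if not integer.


Zipf's law: freq(rank) = f1 / rank
f1 = 1027, rank = 5
freq = 1027 / 5
GCD(1027, 5) = 1
Simplified: 1027/5

1027/5


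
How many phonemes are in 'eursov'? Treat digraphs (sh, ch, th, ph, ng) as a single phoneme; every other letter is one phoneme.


Parsing 'eursov' greedily, digraphs first:
  'e' -> vowel phoneme (phonemes so far: 1)
  'u' -> vowel phoneme (phonemes so far: 2)
  'r' -> consonant phoneme (phonemes so far: 3)
  's' -> consonant phoneme (phonemes so far: 4)
  'o' -> vowel phoneme (phonemes so far: 5)
  'v' -> consonant phoneme (phonemes so far: 6)
Total phonemes: 6

6


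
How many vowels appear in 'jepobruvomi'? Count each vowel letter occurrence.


Scanning each character of 'jepobruvomi':
  Position 1: 'j' -> consonant (running count: 0)
  Position 2: 'e' -> vowel (running count: 1)
  Position 3: 'p' -> consonant (running count: 1)
  Position 4: 'o' -> vowel (running count: 2)
  Position 5: 'b' -> consonant (running count: 2)
  Position 6: 'r' -> consonant (running count: 2)
  Position 7: 'u' -> vowel (running count: 3)
  Position 8: 'v' -> consonant (running count: 3)
  Position 9: 'o' -> vowel (running count: 4)
  Position 10: 'm' -> consonant (running count: 4)
  Position 11: 'i' -> vowel (running count: 5)
Total vowels: 5

5


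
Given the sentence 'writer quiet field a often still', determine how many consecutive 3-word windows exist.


Word trigrams from [6] words:
  Trigram 1: (writer quiet field)
  Trigram 2: (quiet field a)
  Trigram 3: (field a often)
  Trigram 4: (a often still)
Total word trigrams: 6 - 2 = 4

4


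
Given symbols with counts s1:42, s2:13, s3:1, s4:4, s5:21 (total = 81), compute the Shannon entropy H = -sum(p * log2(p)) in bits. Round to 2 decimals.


Computing entropy H = -sum(p_i * log2(p_i)):
  s1: p = 42/81 = 0.5185, -p*log2(p) = 0.4913
  s2: p = 13/81 = 0.1605, -p*log2(p) = 0.4236
  s3: p = 1/81 = 0.0123, -p*log2(p) = 0.0783
  s4: p = 4/81 = 0.0494, -p*log2(p) = 0.2143
  s5: p = 21/81 = 0.2593, -p*log2(p) = 0.5049
H = sum of terms = 1.7124
Rounded to 2 decimals: 1.71

1.71


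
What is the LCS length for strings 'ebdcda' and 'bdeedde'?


DP table for LCS of 'ebdcda' and 'bdeedde':
       b  d  e  e  d  d  e
    0  0  0  0  0  0  0  0
  e 0  0  0  1  1  1  1  1
  b 0  1  1  1  1  1  1  1
  d 0  1  2  2  2  2  2  2
  c 0  1  2  2  2  2  2  2
  d 0  1  2  2  2  3  3  3
  a 0  1  2  2  2  3  3  3
LCS: 'edd'
LCS length = 3

3


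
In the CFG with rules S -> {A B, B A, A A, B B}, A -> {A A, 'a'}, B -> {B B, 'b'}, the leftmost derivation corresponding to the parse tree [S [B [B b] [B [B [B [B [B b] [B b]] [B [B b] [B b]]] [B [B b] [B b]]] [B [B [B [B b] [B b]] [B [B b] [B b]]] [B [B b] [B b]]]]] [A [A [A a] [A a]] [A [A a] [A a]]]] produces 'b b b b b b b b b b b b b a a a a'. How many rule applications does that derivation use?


Every bracketed nonterminal node [X ...] in the tree is produced by exactly one rule application.
Reading the tree off as a leftmost derivation:
  Step 1: S  =>  B A   (applied S -> B A)
  Step 2: B A  =>  B B A   (applied B -> B B)
  Step 3: B B A  =>  b B A   (applied B -> b)
  Step 4: b B A  =>  b B B A   (applied B -> B B)
  Step 5: b B B A  =>  b B B B A   (applied B -> B B)
  Step 6: b B B B A  =>  b B B B B A   (applied B -> B B)
  Step 7: b B B B B A  =>  b B B B B B A   (applied B -> B B)
  Step 8: b B B B B B A  =>  b b B B B B A   (applied B -> b)
  Step 9: b b B B B B A  =>  b b b B B B A   (applied B -> b)
  Step 10: b b b B B B A  =>  b b b B B B B A   (applied B -> B B)
  Step 11: b b b B B B B A  =>  b b b b B B B A   (applied B -> b)
  Step 12: b b b b B B B A  =>  b b b b b B B A   (applied B -> b)
  Step 13: b b b b b B B A  =>  b b b b b B B B A   (applied B -> B B)
  Step 14: b b b b b B B B A  =>  b b b b b b B B A   (applied B -> b)
  Step 15: b b b b b b B B A  =>  b b b b b b b B A   (applied B -> b)
  Step 16: b b b b b b b B A  =>  b b b b b b b B B A   (applied B -> B B)
  Step 17: b b b b b b b B B A  =>  b b b b b b b B B B A   (applied B -> B B)
  Step 18: b b b b b b b B B B A  =>  b b b b b b b B B B B A   (applied B -> B B)
  Step 19: b b b b b b b B B B B A  =>  b b b b b b b b B B B A   (applied B -> b)
  Step 20: b b b b b b b b B B B A  =>  b b b b b b b b b B B A   (applied B -> b)
  Step 21: b b b b b b b b b B B A  =>  b b b b b b b b b B B B A   (applied B -> B B)
  Step 22: b b b b b b b b b B B B A  =>  b b b b b b b b b b B B A   (applied B -> b)
  Step 23: b b b b b b b b b b B B A  =>  b b b b b b b b b b b B A   (applied B -> b)
  Step 24: b b b b b b b b b b b B A  =>  b b b b b b b b b b b B B A   (applied B -> B B)
  Step 25: b b b b b b b b b b b B B A  =>  b b b b b b b b b b b b B A   (applied B -> b)
  Step 26: b b b b b b b b b b b b B A  =>  b b b b b b b b b b b b b A   (applied B -> b)
  Step 27: b b b b b b b b b b b b b A  =>  b b b b b b b b b b b b b A A   (applied A -> A A)
  Step 28: b b b b b b b b b b b b b A A  =>  b b b b b b b b b b b b b A A A   (applied A -> A A)
  Step 29: b b b b b b b b b b b b b A A A  =>  b b b b b b b b b b b b b a A A   (applied A -> a)
  Step 30: b b b b b b b b b b b b b a A A  =>  b b b b b b b b b b b b b a a A   (applied A -> a)
  Step 31: b b b b b b b b b b b b b a a A  =>  b b b b b b b b b b b b b a a A A   (applied A -> A A)
  Step 32: b b b b b b b b b b b b b a a A A  =>  b b b b b b b b b b b b b a a a A   (applied A -> a)
  Step 33: b b b b b b b b b b b b b a a a A  =>  b b b b b b b b b b b b b a a a a   (applied A -> a)
Final yield: b b b b b b b b b b b b b a a a a
Total rewrite steps: 33

33


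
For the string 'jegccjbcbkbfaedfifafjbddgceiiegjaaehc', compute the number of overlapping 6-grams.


String 'jegccjbcbkbfaedfifafjbddgceiiegjaaehc' has length L = 37.
Number of overlapping n-grams = L - n + 1
Substituting: 37 - 6 + 1 = 32

32


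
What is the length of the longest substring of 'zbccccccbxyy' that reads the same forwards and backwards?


Scanning 'zbccccccbxyy' for palindromic substrings.
Substring at positions 1-8: 'bccccccb'.
Check: reverse('bccccccb') = 'bccccccb' -> palindrome confirmed.
Neighbouring characters ('z' / 'x') break symmetry, so it cannot extend further.
No longer palindromic substring exists; longest length = 8

8


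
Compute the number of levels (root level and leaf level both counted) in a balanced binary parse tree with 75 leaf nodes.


In a balanced binary tree with n leaves the deepest leaf is ceil(log2(n)) edges below the root,
so counting node levels inclusive of root and leaves gives ceil(log2(n)) + 1 levels.
log2(75) = 6.2288
ceil(6.2288) = 7
levels = 7 + 1 = 8

8


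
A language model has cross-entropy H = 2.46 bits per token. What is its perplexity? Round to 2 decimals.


Perplexity formula: PP = 2^H
H = 2.46
PP = 2^2.46
Decompose: 2^2.46 = 2^2 * 2^0.46
2^2 = 4, 2^0.46 ~ 1.3755418
PP ~ 4 * 1.3755418 = 5.5021672
Rounded to 2 decimals: 5.50

5.50


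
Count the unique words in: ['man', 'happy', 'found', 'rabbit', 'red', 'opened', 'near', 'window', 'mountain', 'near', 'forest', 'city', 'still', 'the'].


Listing all tokens and tracking unique types:
  Token 1: 'man' -> NEW (unique so far: 1)
  Token 2: 'happy' -> NEW (unique so far: 2)
  Token 3: 'found' -> NEW (unique so far: 3)
  Token 4: 'rabbit' -> NEW (unique so far: 4)
  Token 5: 'red' -> NEW (unique so far: 5)
  Token 6: 'opened' -> NEW (unique so far: 6)
  Token 7: 'near' -> NEW (unique so far: 7)
  Token 8: 'window' -> NEW (unique so far: 8)
  Token 9: 'mountain' -> NEW (unique so far: 9)
  Token 10: 'near' -> duplicate (unique so far: 9)
  Token 11: 'forest' -> NEW (unique so far: 10)
  Token 12: 'city' -> NEW (unique so far: 11)
  Token 13: 'still' -> NEW (unique so far: 12)
  Token 14: 'the' -> NEW (unique so far: 13)
Unique types: ('city', 'forest', 'found', 'happy', 'man', 'mountain', 'near', 'opened', 'rabbit', 'red', 'still', 'the', 'window')
Vocabulary size: 13

13


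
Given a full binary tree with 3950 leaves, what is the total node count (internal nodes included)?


Leaf nodes (terminals): 3950
Internal nodes = n - 1 = 3950 - 1 = 3949
Total = leaves + internal = 3950 + 3949 = 7899

7899


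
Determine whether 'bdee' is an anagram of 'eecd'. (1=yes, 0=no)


Sort characters of 'bdee': 'bdee'
Sort characters of 'eecd': 'cdee'
Sorted forms differ -> they are NOT anagrams
Result: 0

0


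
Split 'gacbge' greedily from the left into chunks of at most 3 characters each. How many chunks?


'gacbge' has 6 characters.
Chunking with max size 3:
  Chunk 1: 'gac' (positions 0-2)
  Chunk 2: 'bge' (positions 3-5)
Total chunks: ceil(6 / 3) = 2

2


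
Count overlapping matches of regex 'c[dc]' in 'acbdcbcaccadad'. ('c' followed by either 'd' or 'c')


Pattern: c[dc] means 'c' followed by either 'd' or 'c'.
Scanning 'acbdcbcaccadad' position-by-position:
  Pos 0: window 'ac' -> no
  Pos 1: window 'cb' -> no
  Pos 2: window 'bd' -> no
  Pos 3: window 'dc' -> no
  Pos 4: window 'cb' -> no
  Pos 5: window 'bc' -> no
  Pos 6: window 'ca' -> no
  Pos 7: window 'ac' -> no
  Pos 8: window 'cc' -> MATCH
  Pos 9: window 'ca' -> no
  Pos 10: window 'ad' -> no
  Pos 11: window 'da' -> no
  Pos 12: window 'ad' -> no
  Pos 13: window 'd' -> no
Total matches: 1

1


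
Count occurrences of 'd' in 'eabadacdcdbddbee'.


Scanning 'eabadacdcdbddbee' for 'd':
  Position 4: 'd' -> MATCH (count: 1)
  Position 7: 'd' -> MATCH (count: 2)
  Position 9: 'd' -> MATCH (count: 3)
  Position 11: 'd' -> MATCH (count: 4)
  Position 12: 'd' -> MATCH (count: 5)
Total occurrences of 'd': 5

5


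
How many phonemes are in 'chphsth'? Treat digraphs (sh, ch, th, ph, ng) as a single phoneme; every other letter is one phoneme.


Parsing 'chphsth' greedily, digraphs first:
  'ch' -> digraph (1 consonant phoneme) (phonemes so far: 1)
  'ph' -> digraph (1 consonant phoneme) (phonemes so far: 2)
  's' -> consonant phoneme (phonemes so far: 3)
  'th' -> digraph (1 consonant phoneme) (phonemes so far: 4)
Total phonemes: 4

4


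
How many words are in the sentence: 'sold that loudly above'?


Counting words by splitting on spaces:
  Word 1: 'sold'
  Word 2: 'that'
  Word 3: 'loudly'
  Word 4: 'above'
Total words: 4

4


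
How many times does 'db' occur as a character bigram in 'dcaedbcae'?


Scanning 'dcaedbcae' for bigram 'db':
  Position 0: 'dc' -> no
  Position 1: 'ca' -> no
  Position 2: 'ae' -> no
  Position 3: 'ed' -> no
  Position 4: 'db' -> MATCH
  Position 5: 'bc' -> no
  Position 6: 'ca' -> no
  Position 7: 'ae' -> no
Total matches: 1

1


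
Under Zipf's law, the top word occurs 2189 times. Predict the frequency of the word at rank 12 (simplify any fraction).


Zipf's law: freq(rank) = f1 / rank
f1 = 2189, rank = 12
freq = 2189 / 12
GCD(2189, 12) = 1
Simplified: 2189/12

2189/12


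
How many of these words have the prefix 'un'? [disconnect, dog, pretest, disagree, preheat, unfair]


Checking each word for prefix 'un':
  'disconnect' -> no (count: 0)
  'dog' -> no (count: 0)
  'pretest' -> no (count: 0)
  'disagree' -> no (count: 0)
  'preheat' -> no (count: 0)
  'unfair' -> YES, starts with 'un' (count: 1)
Total with prefix 'un': 1

1


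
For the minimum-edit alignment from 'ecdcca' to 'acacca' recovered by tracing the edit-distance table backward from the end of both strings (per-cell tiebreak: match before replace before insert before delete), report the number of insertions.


Edit distance = 2. Backtracking from cell (6, 6) with preference match > replace > insert > delete,
then listing the resulting alignment 'ecdcca' -> 'acacca' left to right:
  Step 1: replace e->a
  Step 2: keep 'c'
  Step 3: replace d->a
  Step 4: keep 'c'
  Step 5: keep 'c'
  Step 6: keep 'a'
Total insertions: 0

0


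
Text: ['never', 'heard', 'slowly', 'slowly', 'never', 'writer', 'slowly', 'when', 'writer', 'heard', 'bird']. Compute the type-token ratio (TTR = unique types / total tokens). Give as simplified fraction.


Tokens: 11
Unique types: ('bird', 'heard', 'never', 'slowly', 'when', 'writer') = 6
TTR = 6/11
Already in lowest terms.

6/11


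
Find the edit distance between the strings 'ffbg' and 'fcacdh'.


Building DP table for s1='ffbg' (len 4) and s2='fcacdh' (len 6):
       f  c  a  c  d  h
    0  1  2  3  4  5  6
  f 1  0  1  2  3  4  5
  f 2  1  1  2  3  4  5
  b 3  2  2  2  3  4  5
  g 4  3  3  3  3  4  5
Edit distance = dp[4][6] = 5

5


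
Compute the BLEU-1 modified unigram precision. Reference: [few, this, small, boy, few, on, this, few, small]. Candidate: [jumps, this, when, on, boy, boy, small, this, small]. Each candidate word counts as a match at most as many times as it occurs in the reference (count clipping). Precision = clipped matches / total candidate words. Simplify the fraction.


Reference word counts: {'boy': 1, 'few': 3, 'on': 1, 'small': 2, 'this': 2}
Checking each candidate word (with clipping):
  'jumps' -> not in reference -> no match (matches: 0)
  'this' -> in reference (ref count 2, used 1/2) -> match (matches: 1)
  'when' -> not in reference -> no match (matches: 1)
  'on' -> in reference (ref count 1, used 1/1) -> match (matches: 2)
  'boy' -> in reference (ref count 1, used 1/1) -> match (matches: 3)
  'boy' -> ref count 1 already used up (1/1) -> clipped, no match (matches: 3)
  'small' -> in reference (ref count 2, used 1/2) -> match (matches: 4)
  'this' -> in reference (ref count 2, used 2/2) -> match (matches: 5)
  'small' -> in reference (ref count 2, used 2/2) -> match (matches: 6)
Clipped matches: 6, Candidate length: 9
Precision = 6/9 = 2/3

2/3


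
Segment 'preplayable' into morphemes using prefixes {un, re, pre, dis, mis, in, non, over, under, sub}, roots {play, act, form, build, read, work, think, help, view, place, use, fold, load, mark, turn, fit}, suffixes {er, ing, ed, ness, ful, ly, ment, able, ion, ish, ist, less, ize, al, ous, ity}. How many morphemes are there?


Segmenting 'preplayable' against the inventory:
  'pre' -> prefix (morpheme 1)
  'play' -> root (morpheme 2)
  'able' -> suffix (morpheme 3)
Total morphemes: 3

3


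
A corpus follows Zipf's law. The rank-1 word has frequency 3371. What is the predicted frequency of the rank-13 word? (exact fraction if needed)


Zipf's law: freq(rank) = f1 / rank
f1 = 3371, rank = 13
freq = 3371 / 13
GCD(3371, 13) = 1
Simplified: 3371/13

3371/13


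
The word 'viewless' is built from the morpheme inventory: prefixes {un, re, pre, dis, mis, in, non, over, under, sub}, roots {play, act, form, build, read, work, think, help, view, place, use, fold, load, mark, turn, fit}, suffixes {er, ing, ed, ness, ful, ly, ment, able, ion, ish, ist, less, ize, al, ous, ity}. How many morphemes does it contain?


Segmenting 'viewless' against the inventory:
  'view' -> root (morpheme 1)
  'less' -> suffix (morpheme 2)
Total morphemes: 2

2


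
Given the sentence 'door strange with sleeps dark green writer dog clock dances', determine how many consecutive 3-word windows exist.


Word trigrams from [10] words:
  Trigram 1: (door strange with)
  Trigram 2: (strange with sleeps)
  Trigram 3: (with sleeps dark)
  Trigram 4: (sleeps dark green)
  Trigram 5: (dark green writer)
  Trigram 6: (green writer dog)
  Trigram 7: (writer dog clock)
  Trigram 8: (dog clock dances)
Total word trigrams: 10 - 2 = 8

8


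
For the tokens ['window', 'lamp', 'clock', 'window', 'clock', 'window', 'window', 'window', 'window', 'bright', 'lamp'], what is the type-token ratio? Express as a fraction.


Tokens: 11
Unique types: ('bright', 'clock', 'lamp', 'window') = 4
TTR = 4/11
Already in lowest terms.

4/11


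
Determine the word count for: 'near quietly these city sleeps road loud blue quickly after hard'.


Counting words by splitting on spaces:
  Word 1: 'near'
  Word 2: 'quietly'
  Word 3: 'these'
  Word 4: 'city'
  Word 5: 'sleeps'
  Word 6: 'road'
  Word 7: 'loud'
  Word 8: 'blue'
  Word 9: 'quickly'
  Word 10: 'after'
  Word 11: 'hard'
Total words: 11

11


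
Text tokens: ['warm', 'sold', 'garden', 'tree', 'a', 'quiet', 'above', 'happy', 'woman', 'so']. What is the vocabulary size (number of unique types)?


Listing all tokens and tracking unique types:
  Token 1: 'warm' -> NEW (unique so far: 1)
  Token 2: 'sold' -> NEW (unique so far: 2)
  Token 3: 'garden' -> NEW (unique so far: 3)
  Token 4: 'tree' -> NEW (unique so far: 4)
  Token 5: 'a' -> NEW (unique so far: 5)
  Token 6: 'quiet' -> NEW (unique so far: 6)
  Token 7: 'above' -> NEW (unique so far: 7)
  Token 8: 'happy' -> NEW (unique so far: 8)
  Token 9: 'woman' -> NEW (unique so far: 9)
  Token 10: 'so' -> NEW (unique so far: 10)
Unique types: ('a', 'above', 'garden', 'happy', 'quiet', 'so', 'sold', 'tree', 'warm', 'woman')
Vocabulary size: 10

10


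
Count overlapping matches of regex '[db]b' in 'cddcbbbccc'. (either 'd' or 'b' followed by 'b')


Pattern: [db]b means either 'd' or 'b' followed by 'b'.
Scanning 'cddcbbbccc' position-by-position:
  Pos 0: window 'cd' -> no
  Pos 1: window 'dd' -> no
  Pos 2: window 'dc' -> no
  Pos 3: window 'cb' -> no
  Pos 4: window 'bb' -> MATCH
  Pos 5: window 'bb' -> MATCH
  Pos 6: window 'bc' -> no
  Pos 7: window 'cc' -> no
  Pos 8: window 'cc' -> no
  Pos 9: window 'c' -> no
Total matches: 2

2


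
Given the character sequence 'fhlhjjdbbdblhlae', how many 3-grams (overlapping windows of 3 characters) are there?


String 'fhlhjjdbbdblhlae' has length L = 16.
Number of overlapping n-grams = L - n + 1
Substituting: 16 - 3 + 1 = 14

14


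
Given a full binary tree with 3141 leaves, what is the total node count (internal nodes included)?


Leaf nodes (terminals): 3141
Internal nodes = n - 1 = 3141 - 1 = 3140
Total = leaves + internal = 3141 + 3140 = 6281

6281


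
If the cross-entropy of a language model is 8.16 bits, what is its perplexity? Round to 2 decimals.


Perplexity formula: PP = 2^H
H = 8.16
PP = 2^8.16
Decompose: 2^8.16 = 2^8 * 2^0.16
2^8 = 256, 2^0.16 ~ 1.1172871
PP ~ 256 * 1.1172871 = 286.0254976
Rounded to 2 decimals: 286.03

286.03


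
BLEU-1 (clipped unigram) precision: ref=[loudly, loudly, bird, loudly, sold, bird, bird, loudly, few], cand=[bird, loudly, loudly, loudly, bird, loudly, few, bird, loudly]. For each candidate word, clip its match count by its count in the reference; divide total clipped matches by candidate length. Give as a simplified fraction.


Reference word counts: {'bird': 3, 'few': 1, 'loudly': 4, 'sold': 1}
Checking each candidate word (with clipping):
  'bird' -> in reference (ref count 3, used 1/3) -> match (matches: 1)
  'loudly' -> in reference (ref count 4, used 1/4) -> match (matches: 2)
  'loudly' -> in reference (ref count 4, used 2/4) -> match (matches: 3)
  'loudly' -> in reference (ref count 4, used 3/4) -> match (matches: 4)
  'bird' -> in reference (ref count 3, used 2/3) -> match (matches: 5)
  'loudly' -> in reference (ref count 4, used 4/4) -> match (matches: 6)
  'few' -> in reference (ref count 1, used 1/1) -> match (matches: 7)
  'bird' -> in reference (ref count 3, used 3/3) -> match (matches: 8)
  'loudly' -> ref count 4 already used up (4/4) -> clipped, no match (matches: 8)
Clipped matches: 8, Candidate length: 9
Precision = 8/9

8/9


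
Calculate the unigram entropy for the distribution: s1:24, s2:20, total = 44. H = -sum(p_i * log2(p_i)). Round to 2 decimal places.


Computing entropy H = -sum(p_i * log2(p_i)):
  s1: p = 24/44 = 0.5455, -p*log2(p) = 0.4770
  s2: p = 20/44 = 0.4545, -p*log2(p) = 0.5170
H = sum of terms = 0.9940
Rounded to 2 decimals: 0.99

0.99


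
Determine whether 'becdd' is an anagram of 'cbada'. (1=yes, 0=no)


Sort characters of 'becdd': 'bcdde'
Sort characters of 'cbada': 'aabcd'
Sorted forms differ -> they are NOT anagrams
Result: 0

0


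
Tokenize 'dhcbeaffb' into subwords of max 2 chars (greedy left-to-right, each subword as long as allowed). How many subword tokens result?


'dhcbeaffb' has 9 characters.
Chunking with max size 2:
  Chunk 1: 'dh' (positions 0-1)
  Chunk 2: 'cb' (positions 2-3)
  Chunk 3: 'ea' (positions 4-5)
  Chunk 4: 'ff' (positions 6-7)
  Chunk 5: 'b' (positions 8-8)
Total chunks: ceil(9 / 2) = 5

5


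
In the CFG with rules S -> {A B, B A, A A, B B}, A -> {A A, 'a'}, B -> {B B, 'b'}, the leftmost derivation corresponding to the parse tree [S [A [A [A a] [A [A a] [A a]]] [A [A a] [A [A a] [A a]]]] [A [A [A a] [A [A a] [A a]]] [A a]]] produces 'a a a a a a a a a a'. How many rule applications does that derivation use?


Every bracketed nonterminal node [X ...] in the tree is produced by exactly one rule application.
Reading the tree off as a leftmost derivation:
  Step 1: S  =>  A A   (applied S -> A A)
  Step 2: A A  =>  A A A   (applied A -> A A)
  Step 3: A A A  =>  A A A A   (applied A -> A A)
  Step 4: A A A A  =>  a A A A   (applied A -> a)
  Step 5: a A A A  =>  a A A A A   (applied A -> A A)
  Step 6: a A A A A  =>  a a A A A   (applied A -> a)
  Step 7: a a A A A  =>  a a a A A   (applied A -> a)
  Step 8: a a a A A  =>  a a a A A A   (applied A -> A A)
  Step 9: a a a A A A  =>  a a a a A A   (applied A -> a)
  Step 10: a a a a A A  =>  a a a a A A A   (applied A -> A A)
  Step 11: a a a a A A A  =>  a a a a a A A   (applied A -> a)
  Step 12: a a a a a A A  =>  a a a a a a A   (applied A -> a)
  Step 13: a a a a a a A  =>  a a a a a a A A   (applied A -> A A)
  Step 14: a a a a a a A A  =>  a a a a a a A A A   (applied A -> A A)
  Step 15: a a a a a a A A A  =>  a a a a a a a A A   (applied A -> a)
  Step 16: a a a a a a a A A  =>  a a a a a a a A A A   (applied A -> A A)
  Step 17: a a a a a a a A A A  =>  a a a a a a a a A A   (applied A -> a)
  Step 18: a a a a a a a a A A  =>  a a a a a a a a a A   (applied A -> a)
  Step 19: a a a a a a a a a A  =>  a a a a a a a a a a   (applied A -> a)
Final yield: a a a a a a a a a a
Total rewrite steps: 19

19


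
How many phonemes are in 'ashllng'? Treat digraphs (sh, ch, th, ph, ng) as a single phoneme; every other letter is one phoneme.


Parsing 'ashllng' greedily, digraphs first:
  'a' -> vowel phoneme (phonemes so far: 1)
  'sh' -> digraph (1 consonant phoneme) (phonemes so far: 2)
  'l' -> consonant phoneme (phonemes so far: 3)
  'l' -> consonant phoneme (phonemes so far: 4)
  'ng' -> digraph (1 consonant phoneme) (phonemes so far: 5)
Total phonemes: 5

5


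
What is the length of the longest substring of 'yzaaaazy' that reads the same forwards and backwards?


Scanning 'yzaaaazy' for palindromic substrings.
Substring at positions 0-7: 'yzaaaazy'.
Check: reverse('yzaaaazy') = 'yzaaaazy' -> palindrome confirmed.
No longer palindromic substring exists; longest length = 8

8


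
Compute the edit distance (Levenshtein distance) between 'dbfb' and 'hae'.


Building DP table for s1='dbfb' (len 4) and s2='hae' (len 3):
       h  a  e
    0  1  2  3
  d 1  1  2  3
  b 2  2  2  3
  f 3  3  3  3
  b 4  4  4  4
Edit distance = dp[4][3] = 4

4


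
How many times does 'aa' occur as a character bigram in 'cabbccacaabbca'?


Scanning 'cabbccacaabbca' for bigram 'aa':
  Position 0: 'ca' -> no
  Position 1: 'ab' -> no
  Position 2: 'bb' -> no
  Position 3: 'bc' -> no
  Position 4: 'cc' -> no
  Position 5: 'ca' -> no
  Position 6: 'ac' -> no
  Position 7: 'ca' -> no
  Position 8: 'aa' -> MATCH
  Position 9: 'ab' -> no
  Position 10: 'bb' -> no
  Position 11: 'bc' -> no
  Position 12: 'ca' -> no
Total matches: 1

1


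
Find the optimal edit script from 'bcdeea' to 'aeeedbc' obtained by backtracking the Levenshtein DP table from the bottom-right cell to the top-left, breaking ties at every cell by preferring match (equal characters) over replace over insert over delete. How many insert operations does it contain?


Edit distance = 6. Backtracking from cell (6, 7) with preference match > replace > insert > delete,
then listing the resulting alignment 'bcdeea' -> 'aeeedbc' left to right:
  Step 1: replace b->a
  Step 2: replace c->e
  Step 3: replace d->e
  Step 4: keep 'e'
  Step 5: insert 'd' [insertion #1]
  Step 6: replace e->b
  Step 7: replace a->c
Total insertions: 1

1


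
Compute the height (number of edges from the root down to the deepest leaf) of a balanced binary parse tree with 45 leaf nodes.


In a balanced binary tree with n leaves the deepest leaf is ceil(log2(n)) edges below the root.
log2(45) = 5.4919
ceil(5.4919) = 6
height (edges) = 6

6


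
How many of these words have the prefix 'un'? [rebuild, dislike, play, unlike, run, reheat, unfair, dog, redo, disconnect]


Checking each word for prefix 'un':
  'rebuild' -> no (count: 0)
  'dislike' -> no (count: 0)
  'play' -> no (count: 0)
  'unlike' -> YES, starts with 'un' (count: 1)
  'run' -> no (count: 1)
  'reheat' -> no (count: 1)
  'unfair' -> YES, starts with 'un' (count: 2)
  'dog' -> no (count: 2)
  'redo' -> no (count: 2)
  'disconnect' -> no (count: 2)
Total with prefix 'un': 2

2


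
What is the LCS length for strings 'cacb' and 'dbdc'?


DP table for LCS of 'cacb' and 'dbdc':
       d  b  d  c
    0  0  0  0  0
  c 0  0  0  0  1
  a 0  0  0  0  1
  c 0  0  0  0  1
  b 0  0  1  1  1
LCS: 'c'
LCS length = 1

1


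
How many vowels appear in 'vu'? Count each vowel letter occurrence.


Scanning each character of 'vu':
  Position 1: 'v' -> consonant (running count: 0)
  Position 2: 'u' -> vowel (running count: 1)
Total vowels: 1

1


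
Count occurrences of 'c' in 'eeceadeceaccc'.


Scanning 'eeceadeceaccc' for 'c':
  Position 2: 'c' -> MATCH (count: 1)
  Position 7: 'c' -> MATCH (count: 2)
  Position 10: 'c' -> MATCH (count: 3)
  Position 11: 'c' -> MATCH (count: 4)
  Position 12: 'c' -> MATCH (count: 5)
Total occurrences of 'c': 5

5


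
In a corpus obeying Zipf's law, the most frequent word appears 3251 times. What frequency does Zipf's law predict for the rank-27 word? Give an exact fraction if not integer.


Zipf's law: freq(rank) = f1 / rank
f1 = 3251, rank = 27
freq = 3251 / 27
GCD(3251, 27) = 1
Simplified: 3251/27

3251/27


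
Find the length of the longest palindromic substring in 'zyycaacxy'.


Scanning 'zyycaacxy' for palindromic substrings.
Substring at positions 3-6: 'caac'.
Check: reverse('caac') = 'caac' -> palindrome confirmed.
Neighbouring characters ('y' / 'x') break symmetry, so it cannot extend further.
No longer palindromic substring exists; longest length = 4

4


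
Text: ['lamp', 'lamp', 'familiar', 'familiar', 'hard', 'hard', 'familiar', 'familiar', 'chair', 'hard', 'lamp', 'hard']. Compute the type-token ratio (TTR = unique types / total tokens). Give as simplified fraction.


Tokens: 12
Unique types: ('chair', 'familiar', 'hard', 'lamp') = 4
TTR = 4/12
Simplify: divide both by 4 -> 1/3
TTR = 1/3

1/3


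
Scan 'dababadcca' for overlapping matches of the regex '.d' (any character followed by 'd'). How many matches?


Pattern: .d means any character followed by 'd'.
Scanning 'dababadcca' position-by-position:
  Pos 0: window 'da' -> no
  Pos 1: window 'ab' -> no
  Pos 2: window 'ba' -> no
  Pos 3: window 'ab' -> no
  Pos 4: window 'ba' -> no
  Pos 5: window 'ad' -> MATCH
  Pos 6: window 'dc' -> no
  Pos 7: window 'cc' -> no
  Pos 8: window 'ca' -> no
  Pos 9: window 'a' -> no
Total matches: 1

1


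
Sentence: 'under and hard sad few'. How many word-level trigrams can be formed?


Word trigrams from [5] words:
  Trigram 1: (under and hard)
  Trigram 2: (and hard sad)
  Trigram 3: (hard sad few)
Total word trigrams: 5 - 2 = 3

3


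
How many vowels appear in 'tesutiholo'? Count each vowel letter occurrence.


Scanning each character of 'tesutiholo':
  Position 1: 't' -> consonant (running count: 0)
  Position 2: 'e' -> vowel (running count: 1)
  Position 3: 's' -> consonant (running count: 1)
  Position 4: 'u' -> vowel (running count: 2)
  Position 5: 't' -> consonant (running count: 2)
  Position 6: 'i' -> vowel (running count: 3)
  Position 7: 'h' -> consonant (running count: 3)
  Position 8: 'o' -> vowel (running count: 4)
  Position 9: 'l' -> consonant (running count: 4)
  Position 10: 'o' -> vowel (running count: 5)
Total vowels: 5

5


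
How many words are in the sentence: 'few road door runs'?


Counting words by splitting on spaces:
  Word 1: 'few'
  Word 2: 'road'
  Word 3: 'door'
  Word 4: 'runs'
Total words: 4

4


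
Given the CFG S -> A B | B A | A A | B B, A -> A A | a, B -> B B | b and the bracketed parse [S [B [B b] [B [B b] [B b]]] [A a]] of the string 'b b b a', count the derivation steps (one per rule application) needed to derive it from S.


Every bracketed nonterminal node [X ...] in the tree is produced by exactly one rule application.
Reading the tree off as a leftmost derivation:
  Step 1: S  =>  B A   (applied S -> B A)
  Step 2: B A  =>  B B A   (applied B -> B B)
  Step 3: B B A  =>  b B A   (applied B -> b)
  Step 4: b B A  =>  b B B A   (applied B -> B B)
  Step 5: b B B A  =>  b b B A   (applied B -> b)
  Step 6: b b B A  =>  b b b A   (applied B -> b)
  Step 7: b b b A  =>  b b b a   (applied A -> a)
Final yield: b b b a
Total rewrite steps: 7

7


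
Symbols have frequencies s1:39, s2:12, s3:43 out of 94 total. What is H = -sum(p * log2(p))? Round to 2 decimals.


Computing entropy H = -sum(p_i * log2(p_i)):
  s1: p = 39/94 = 0.4149, -p*log2(p) = 0.5266
  s2: p = 12/94 = 0.1277, -p*log2(p) = 0.3791
  s3: p = 43/94 = 0.4574, -p*log2(p) = 0.5161
H = sum of terms = 1.4218
Rounded to 2 decimals: 1.42

1.42


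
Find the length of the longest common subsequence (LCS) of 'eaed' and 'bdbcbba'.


DP table for LCS of 'eaed' and 'bdbcbba':
       b  d  b  c  b  b  a
    0  0  0  0  0  0  0  0
  e 0  0  0  0  0  0  0  0
  a 0  0  0  0  0  0  0  1
  e 0  0  0  0  0  0  0  1
  d 0  0  1  1  1  1  1  1
LCS: 'a'
LCS length = 1

1


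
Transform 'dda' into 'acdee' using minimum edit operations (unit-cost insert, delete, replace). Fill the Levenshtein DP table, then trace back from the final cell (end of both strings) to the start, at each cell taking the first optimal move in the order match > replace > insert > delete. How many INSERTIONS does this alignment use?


Edit distance = 4. Backtracking from cell (3, 5) with preference match > replace > insert > delete,
then listing the resulting alignment 'dda' -> 'acdee' left to right:
  Step 1: insert 'a' [insertion #1]
  Step 2: insert 'c' [insertion #2]
  Step 3: keep 'd'
  Step 4: replace d->e
  Step 5: replace a->e
Total insertions: 2

2
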